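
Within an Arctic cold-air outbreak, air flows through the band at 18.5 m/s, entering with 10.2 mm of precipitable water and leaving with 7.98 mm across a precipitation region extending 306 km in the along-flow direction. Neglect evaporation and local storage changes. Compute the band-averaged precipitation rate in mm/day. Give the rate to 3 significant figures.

Column moisture flux per unit crosswind length is F = V × PW.
Inflow: F_in = 18.5 × 10.2 = 188.7 mm·m/s
Outflow: F_out = 18.5 × 7.98 = 147.63 mm·m/s
Steady-state rate R = (F_in − F_out)/L = (188.7 − 147.63) / 306000 m = 1.342e-04 mm/s.
R = 1.342e-04 × 3600 × 24 = 11.6 mm/day.

R ≈ 11.6 mm/day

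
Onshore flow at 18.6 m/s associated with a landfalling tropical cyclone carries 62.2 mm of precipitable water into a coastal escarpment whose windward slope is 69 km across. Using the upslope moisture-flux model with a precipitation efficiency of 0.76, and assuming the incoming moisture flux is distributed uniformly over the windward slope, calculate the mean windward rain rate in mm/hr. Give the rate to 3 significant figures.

Incoming column moisture flux per unit ridge length: F = V × PW = 18.6 × 62.2 = 1156.92 mm·m/s.
Spread over the 69 km slope with efficiency ε = 0.76: R = ε·F/W = 0.76 × 1156.92 / 69000 m = 1.274e-02 mm/s.
R = 1.274e-02 × 3600 = 45.9 mm/hr.

R ≈ 45.9 mm/hr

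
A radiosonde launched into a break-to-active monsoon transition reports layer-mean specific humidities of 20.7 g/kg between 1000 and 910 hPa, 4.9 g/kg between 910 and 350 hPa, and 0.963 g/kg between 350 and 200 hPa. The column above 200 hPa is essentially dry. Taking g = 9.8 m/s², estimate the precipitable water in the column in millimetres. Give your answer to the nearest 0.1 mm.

Precipitable water is the column-integrated vapour mass per unit area: PW = (1/g) Σ q̄ Δp, with q in kg/kg and Δp in Pa (1 kg/m² of water = 1 mm).
Layer 1000–910 hPa: Δp = 90 hPa = 9000 Pa, q̄ = 0.0207 kg/kg → 0.0207 × 9000 / 9.8 = 19.01 mm
Layer 910–350 hPa: Δp = 560 hPa = 56000 Pa, q̄ = 0.0049 kg/kg → 0.0049 × 56000 / 9.8 = 28.00 mm
Layer 350–200 hPa: Δp = 150 hPa = 15000 Pa, q̄ = 0.000963 kg/kg → 0.000963 × 15000 / 9.8 = 1.47 mm
PW = 19.01 + 28.00 + 1.47 = 48.48 ≈ 48.5 mm.

PW ≈ 48.5 mm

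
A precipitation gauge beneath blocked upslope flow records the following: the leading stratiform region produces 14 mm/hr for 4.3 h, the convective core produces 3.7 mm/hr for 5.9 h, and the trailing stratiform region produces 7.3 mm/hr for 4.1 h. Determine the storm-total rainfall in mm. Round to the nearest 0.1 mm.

total ≈ 112.0 mm

Total = Σ Rᵢ Δtᵢ = 14 × 4.3 + 3.7 × 5.9 + 7.3 × 4.1
      = 60.2 + 21.83 + 29.93 = 112.0 mm.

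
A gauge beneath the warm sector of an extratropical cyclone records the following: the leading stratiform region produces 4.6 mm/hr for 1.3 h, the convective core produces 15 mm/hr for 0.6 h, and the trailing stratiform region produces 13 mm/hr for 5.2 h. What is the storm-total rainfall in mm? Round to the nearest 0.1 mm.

total ≈ 82.6 mm

Total = Σ Rᵢ Δtᵢ = 4.6 × 1.3 + 15 × 0.6 + 13 × 5.2
      = 5.98 + 9 + 67.6 = 82.6 mm.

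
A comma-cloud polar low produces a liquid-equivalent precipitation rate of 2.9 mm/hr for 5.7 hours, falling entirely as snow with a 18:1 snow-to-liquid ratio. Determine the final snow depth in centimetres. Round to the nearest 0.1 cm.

snow depth ≈ 29.8 cm

Liquid-equivalent depth = 2.9 × 5.7 = 16.53 mm.
Snow depth = 16.53 mm × 18 = 297.54 mm = 29.8 cm.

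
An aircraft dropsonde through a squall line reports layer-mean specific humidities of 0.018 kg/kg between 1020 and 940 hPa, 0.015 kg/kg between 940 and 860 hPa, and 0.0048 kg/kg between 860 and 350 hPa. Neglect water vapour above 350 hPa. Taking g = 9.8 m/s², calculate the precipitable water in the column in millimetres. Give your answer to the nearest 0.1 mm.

Precipitable water is the column-integrated vapour mass per unit area: PW = (1/g) Σ q̄ Δp, with q in kg/kg and Δp in Pa (1 kg/m² of water = 1 mm).
Layer 1020–940 hPa: Δp = 80 hPa = 8000 Pa, q̄ = 0.018 kg/kg → 0.018 × 8000 / 9.8 = 14.69 mm
Layer 940–860 hPa: Δp = 80 hPa = 8000 Pa, q̄ = 0.015 kg/kg → 0.015 × 8000 / 9.8 = 12.24 mm
Layer 860–350 hPa: Δp = 510 hPa = 51000 Pa, q̄ = 0.0048 kg/kg → 0.0048 × 51000 / 9.8 = 24.98 mm
PW = 14.69 + 12.24 + 24.98 = 51.91 ≈ 51.9 mm.

PW ≈ 51.9 mm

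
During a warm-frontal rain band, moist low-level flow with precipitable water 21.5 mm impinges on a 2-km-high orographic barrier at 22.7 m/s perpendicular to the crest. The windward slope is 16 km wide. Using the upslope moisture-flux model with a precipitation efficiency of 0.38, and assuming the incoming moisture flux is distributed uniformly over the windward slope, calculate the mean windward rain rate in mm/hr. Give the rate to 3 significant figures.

R ≈ 41.7 mm/hr

Incoming column moisture flux per unit ridge length: F = V × PW = 22.7 × 21.5 = 488.05 mm·m/s.
Spread over the 16 km slope with efficiency ε = 0.38: R = ε·F/W = 0.38 × 488.05 / 16000 m = 1.159e-02 mm/s.
R = 1.159e-02 × 3600 = 41.7 mm/hr.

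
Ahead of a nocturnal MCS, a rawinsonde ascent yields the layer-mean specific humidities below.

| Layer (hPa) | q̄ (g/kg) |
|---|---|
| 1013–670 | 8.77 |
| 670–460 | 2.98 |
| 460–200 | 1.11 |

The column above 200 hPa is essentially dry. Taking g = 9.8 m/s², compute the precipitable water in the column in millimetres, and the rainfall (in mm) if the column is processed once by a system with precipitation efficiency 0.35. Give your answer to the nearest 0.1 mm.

PW ≈ 40.0 mm; rainfall ≈ 14.0 mm

Precipitable water is the column-integrated vapour mass per unit area: PW = (1/g) Σ q̄ Δp, with q in kg/kg and Δp in Pa (1 kg/m² of water = 1 mm).
Layer 1013–670 hPa: Δp = 343 hPa = 34300 Pa, q̄ = 0.00877 kg/kg → 0.00877 × 34300 / 9.8 = 30.69 mm
Layer 670–460 hPa: Δp = 210 hPa = 21000 Pa, q̄ = 0.00298 kg/kg → 0.00298 × 21000 / 9.8 = 6.39 mm
Layer 460–200 hPa: Δp = 260 hPa = 26000 Pa, q̄ = 0.00111 kg/kg → 0.00111 × 26000 / 9.8 = 2.94 mm
PW = 30.69 + 6.39 + 2.94 = 40.02 ≈ 40.0 mm.
Rainfall = ε × PW = 0.35 × 40.0 = 14.0 mm.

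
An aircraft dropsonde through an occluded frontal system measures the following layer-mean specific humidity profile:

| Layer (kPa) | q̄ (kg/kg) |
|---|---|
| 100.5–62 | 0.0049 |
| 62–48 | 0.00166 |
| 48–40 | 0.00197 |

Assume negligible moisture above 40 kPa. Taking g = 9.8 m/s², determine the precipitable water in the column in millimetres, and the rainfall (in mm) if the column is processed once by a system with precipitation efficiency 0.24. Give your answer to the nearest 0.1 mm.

Precipitable water is the column-integrated vapour mass per unit area: PW = (1/g) Σ q̄ Δp, with q in kg/kg and Δp in Pa (1 kg/m² of water = 1 mm).
Layer 100.5–62 kPa: Δp = 385 hPa = 38500 Pa, q̄ = 0.0049 kg/kg → 0.0049 × 38500 / 9.8 = 19.25 mm
Layer 62–48 kPa: Δp = 140 hPa = 14000 Pa, q̄ = 0.00166 kg/kg → 0.00166 × 14000 / 9.8 = 2.37 mm
Layer 48–40 kPa: Δp = 80 hPa = 8000 Pa, q̄ = 0.00197 kg/kg → 0.00197 × 8000 / 9.8 = 1.61 mm
PW = 19.25 + 2.37 + 1.61 = 23.23 ≈ 23.2 mm.
Rainfall = ε × PW = 0.24 × 23.2 = 5.6 mm.

PW ≈ 23.2 mm; rainfall ≈ 5.6 mm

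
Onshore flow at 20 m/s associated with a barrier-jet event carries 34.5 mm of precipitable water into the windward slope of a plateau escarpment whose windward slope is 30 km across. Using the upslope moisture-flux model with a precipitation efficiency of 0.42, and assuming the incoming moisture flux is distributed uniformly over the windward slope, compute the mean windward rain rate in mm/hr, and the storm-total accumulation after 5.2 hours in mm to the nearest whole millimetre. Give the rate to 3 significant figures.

R ≈ 34.8 mm/hr; total ≈ 181 mm

Incoming column moisture flux per unit ridge length: F = V × PW = 20 × 34.5 = 690 mm·m/s.
Spread over the 30 km slope with efficiency ε = 0.42: R = ε·F/W = 0.42 × 690 / 30000 m = 9.660e-03 mm/s.
R = 9.660e-03 × 3600 = 34.8 mm/hr.
Over 5.2 h: total = 34.8 × 5.2 = 180.96 ≈ 181 mm.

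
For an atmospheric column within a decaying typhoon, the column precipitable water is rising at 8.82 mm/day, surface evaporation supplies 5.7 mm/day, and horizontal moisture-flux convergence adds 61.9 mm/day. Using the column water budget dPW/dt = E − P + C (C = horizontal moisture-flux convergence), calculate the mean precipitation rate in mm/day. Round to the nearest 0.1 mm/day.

P ≈ 58.8 mm/day

dPW/dt = +8.82 mm/day.
P = E + C − dPW/dt = 5.7 + (61.9) − (+8.82) = 58.8 mm/day.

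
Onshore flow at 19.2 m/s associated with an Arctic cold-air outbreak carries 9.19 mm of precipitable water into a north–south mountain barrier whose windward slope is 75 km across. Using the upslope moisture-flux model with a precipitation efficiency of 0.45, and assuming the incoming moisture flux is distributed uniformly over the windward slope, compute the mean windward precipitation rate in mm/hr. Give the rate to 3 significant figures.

R ≈ 3.81 mm/hr

Incoming column moisture flux per unit ridge length: F = V × PW = 19.2 × 9.19 = 176.448 mm·m/s.
Spread over the 75 km slope with efficiency ε = 0.45: R = ε·F/W = 0.45 × 176.448 / 75000 m = 1.059e-03 mm/s.
R = 1.059e-03 × 3600 = 3.81 mm/hr.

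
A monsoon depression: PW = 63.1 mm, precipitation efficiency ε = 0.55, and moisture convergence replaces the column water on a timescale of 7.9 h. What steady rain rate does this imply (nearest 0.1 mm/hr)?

Each overturning extracts ε × PW = 0.55 × 63.1 = 34.705 mm.
Rate = ε·PW / τ = 34.705 / 7.9 h = 4.4 mm/hr.

R ≈ 4.4 mm/hr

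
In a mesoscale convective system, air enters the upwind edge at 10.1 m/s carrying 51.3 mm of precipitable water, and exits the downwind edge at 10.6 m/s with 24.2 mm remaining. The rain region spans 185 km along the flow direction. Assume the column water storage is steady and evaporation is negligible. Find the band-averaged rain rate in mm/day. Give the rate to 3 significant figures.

R ≈ 122 mm/day

Column moisture flux per unit crosswind length is F = V × PW.
Inflow: F_in = 10.1 × 51.3 = 518.13 mm·m/s
Outflow: F_out = 10.6 × 24.2 = 256.52 mm·m/s
Steady-state rate R = (F_in − F_out)/L = (518.13 − 256.52) / 185000 m = 1.414e-03 mm/s.
R = 1.414e-03 × 3600 × 24 = 122 mm/day.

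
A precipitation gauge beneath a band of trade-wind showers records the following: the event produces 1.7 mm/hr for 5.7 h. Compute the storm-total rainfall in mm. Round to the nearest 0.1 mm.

total ≈ 9.7 mm

Total = Σ Rᵢ Δtᵢ = 1.7 × 5.7
      = 9.69 = 9.7 mm.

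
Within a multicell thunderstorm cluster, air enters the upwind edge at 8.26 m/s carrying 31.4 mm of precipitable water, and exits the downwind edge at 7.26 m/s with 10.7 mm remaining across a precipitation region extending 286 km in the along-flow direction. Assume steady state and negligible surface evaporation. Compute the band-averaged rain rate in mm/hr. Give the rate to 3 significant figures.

R ≈ 2.29 mm/hr

Column moisture flux per unit crosswind length is F = V × PW.
Inflow: F_in = 8.26 × 31.4 = 259.364 mm·m/s
Outflow: F_out = 7.26 × 10.7 = 77.682 mm·m/s
Steady-state rate R = (F_in − F_out)/L = (259.364 − 77.682) / 286000 m = 6.353e-04 mm/s.
R = 6.353e-04 × 3600 = 2.29 mm/hr.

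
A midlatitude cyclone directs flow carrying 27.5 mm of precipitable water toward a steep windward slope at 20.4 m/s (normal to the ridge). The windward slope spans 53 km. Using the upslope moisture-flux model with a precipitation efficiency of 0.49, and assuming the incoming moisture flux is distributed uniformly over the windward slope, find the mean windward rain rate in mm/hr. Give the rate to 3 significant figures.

R ≈ 18.7 mm/hr

Incoming column moisture flux per unit ridge length: F = V × PW = 20.4 × 27.5 = 561 mm·m/s.
Spread over the 53 km slope with efficiency ε = 0.49: R = ε·F/W = 0.49 × 561 / 53000 m = 5.187e-03 mm/s.
R = 5.187e-03 × 3600 = 18.7 mm/hr.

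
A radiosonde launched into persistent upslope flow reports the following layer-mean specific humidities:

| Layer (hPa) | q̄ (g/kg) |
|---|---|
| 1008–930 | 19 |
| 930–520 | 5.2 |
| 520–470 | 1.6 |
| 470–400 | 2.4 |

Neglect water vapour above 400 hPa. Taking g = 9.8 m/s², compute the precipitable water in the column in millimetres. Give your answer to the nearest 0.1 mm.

PW ≈ 39.4 mm

Precipitable water is the column-integrated vapour mass per unit area: PW = (1/g) Σ q̄ Δp, with q in kg/kg and Δp in Pa (1 kg/m² of water = 1 mm).
Layer 1008–930 hPa: Δp = 78 hPa = 7800 Pa, q̄ = 0.019 kg/kg → 0.019 × 7800 / 9.8 = 15.12 mm
Layer 930–520 hPa: Δp = 410 hPa = 41000 Pa, q̄ = 0.0052 kg/kg → 0.0052 × 41000 / 9.8 = 21.76 mm
Layer 520–470 hPa: Δp = 50 hPa = 5000 Pa, q̄ = 0.0016 kg/kg → 0.0016 × 5000 / 9.8 = 0.82 mm
Layer 470–400 hPa: Δp = 70 hPa = 7000 Pa, q̄ = 0.0024 kg/kg → 0.0024 × 7000 / 9.8 = 1.71 mm
PW = 15.12 + 21.76 + 0.82 + 1.71 = 39.41 ≈ 39.4 mm.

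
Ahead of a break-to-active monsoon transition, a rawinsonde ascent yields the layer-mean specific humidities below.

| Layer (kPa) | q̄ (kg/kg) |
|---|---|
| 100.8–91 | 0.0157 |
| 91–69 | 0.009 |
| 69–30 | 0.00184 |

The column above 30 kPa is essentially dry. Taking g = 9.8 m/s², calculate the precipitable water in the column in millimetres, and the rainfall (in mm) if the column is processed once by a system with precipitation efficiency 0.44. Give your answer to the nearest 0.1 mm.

Precipitable water is the column-integrated vapour mass per unit area: PW = (1/g) Σ q̄ Δp, with q in kg/kg and Δp in Pa (1 kg/m² of water = 1 mm).
Layer 100.8–91 kPa: Δp = 98 hPa = 9800 Pa, q̄ = 0.0157 kg/kg → 0.0157 × 9800 / 9.8 = 15.70 mm
Layer 91–69 kPa: Δp = 220 hPa = 22000 Pa, q̄ = 0.009 kg/kg → 0.009 × 22000 / 9.8 = 20.20 mm
Layer 69–30 kPa: Δp = 390 hPa = 39000 Pa, q̄ = 0.00184 kg/kg → 0.00184 × 39000 / 9.8 = 7.32 mm
PW = 15.70 + 20.20 + 7.32 = 43.22 ≈ 43.2 mm.
Rainfall = ε × PW = 0.44 × 43.2 = 19.0 mm.

PW ≈ 43.2 mm; rainfall ≈ 19.0 mm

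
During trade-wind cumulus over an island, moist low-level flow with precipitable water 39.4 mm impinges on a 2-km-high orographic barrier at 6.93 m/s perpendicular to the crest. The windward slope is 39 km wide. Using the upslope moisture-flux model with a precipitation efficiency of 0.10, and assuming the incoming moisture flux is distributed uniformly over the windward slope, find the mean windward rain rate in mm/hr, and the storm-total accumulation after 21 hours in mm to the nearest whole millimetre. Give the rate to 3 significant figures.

R ≈ 2.52 mm/hr; total ≈ 53 mm

Incoming column moisture flux per unit ridge length: F = V × PW = 6.93 × 39.4 = 273.042 mm·m/s.
Spread over the 39 km slope with efficiency ε = 0.10: R = ε·F/W = 0.10 × 273.042 / 39000 m = 7.001e-04 mm/s.
R = 7.001e-04 × 3600 = 2.52 mm/hr.
Over 21 h: total = 2.52 × 21 = 52.92 ≈ 53 mm.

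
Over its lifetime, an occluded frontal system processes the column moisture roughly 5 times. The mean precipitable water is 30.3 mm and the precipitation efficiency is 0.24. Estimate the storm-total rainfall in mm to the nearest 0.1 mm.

rainfall ≈ 36.4 mm

Each cycle deposits ε × PW = 0.24 × 30.3 = 7.272 mm.
Over 5 cycles: 5 × 7.272 = 36.4 mm.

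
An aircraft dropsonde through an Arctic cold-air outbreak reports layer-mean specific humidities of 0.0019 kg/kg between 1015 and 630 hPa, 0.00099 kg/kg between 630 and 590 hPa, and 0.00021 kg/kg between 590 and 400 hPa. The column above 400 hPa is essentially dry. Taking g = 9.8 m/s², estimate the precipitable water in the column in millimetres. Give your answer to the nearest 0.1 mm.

Precipitable water is the column-integrated vapour mass per unit area: PW = (1/g) Σ q̄ Δp, with q in kg/kg and Δp in Pa (1 kg/m² of water = 1 mm).
Layer 1015–630 hPa: Δp = 385 hPa = 38500 Pa, q̄ = 0.0019 kg/kg → 0.0019 × 38500 / 9.8 = 7.46 mm
Layer 630–590 hPa: Δp = 40 hPa = 4000 Pa, q̄ = 0.00099 kg/kg → 0.00099 × 4000 / 9.8 = 0.40 mm
Layer 590–400 hPa: Δp = 190 hPa = 19000 Pa, q̄ = 0.00021 kg/kg → 0.00021 × 19000 / 9.8 = 0.41 mm
PW = 7.46 + 0.40 + 0.41 = 8.27 ≈ 8.3 mm.

PW ≈ 8.3 mm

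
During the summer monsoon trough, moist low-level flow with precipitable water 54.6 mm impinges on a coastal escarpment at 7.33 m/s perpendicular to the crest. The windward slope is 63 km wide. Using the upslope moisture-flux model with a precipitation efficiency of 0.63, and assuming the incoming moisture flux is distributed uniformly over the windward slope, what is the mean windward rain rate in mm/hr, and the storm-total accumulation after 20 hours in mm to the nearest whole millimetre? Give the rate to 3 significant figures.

R ≈ 14.4 mm/hr; total ≈ 288 mm

Incoming column moisture flux per unit ridge length: F = V × PW = 7.33 × 54.6 = 400.218 mm·m/s.
Spread over the 63 km slope with efficiency ε = 0.63: R = ε·F/W = 0.63 × 400.218 / 63000 m = 4.002e-03 mm/s.
R = 4.002e-03 × 3600 = 14.4 mm/hr.
Over 20 h: total = 14.4 × 20 = 288 mm.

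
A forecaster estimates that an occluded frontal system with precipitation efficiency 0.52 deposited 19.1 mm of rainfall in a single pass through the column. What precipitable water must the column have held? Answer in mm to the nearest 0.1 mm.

PW ≈ 36.7 mm

PW = rainfall / ε = 19.1 / 0.52 = 36.7 mm.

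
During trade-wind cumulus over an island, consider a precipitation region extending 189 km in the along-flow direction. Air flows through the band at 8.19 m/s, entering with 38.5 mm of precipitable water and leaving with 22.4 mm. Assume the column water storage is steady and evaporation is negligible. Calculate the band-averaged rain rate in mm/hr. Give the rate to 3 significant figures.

Column moisture flux per unit crosswind length is F = V × PW.
Inflow: F_in = 8.19 × 38.5 = 315.315 mm·m/s
Outflow: F_out = 8.19 × 22.4 = 183.456 mm·m/s
Steady-state rate R = (F_in − F_out)/L = (315.315 − 183.456) / 189000 m = 6.977e-04 mm/s.
R = 6.977e-04 × 3600 = 2.51 mm/hr.

R ≈ 2.51 mm/hr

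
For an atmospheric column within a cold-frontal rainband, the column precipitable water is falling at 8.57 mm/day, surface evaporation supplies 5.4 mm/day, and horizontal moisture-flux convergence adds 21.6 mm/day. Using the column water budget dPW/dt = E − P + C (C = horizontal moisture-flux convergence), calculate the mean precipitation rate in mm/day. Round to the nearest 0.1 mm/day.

dPW/dt = -8.57 mm/day.
P = E + C − dPW/dt = 5.4 + (21.6) − (-8.57) = 35.6 mm/day.

P ≈ 35.6 mm/day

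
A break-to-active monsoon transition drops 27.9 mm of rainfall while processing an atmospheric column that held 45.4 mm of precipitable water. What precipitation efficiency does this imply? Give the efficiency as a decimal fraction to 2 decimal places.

ε = rainfall / PW = 27.9 / 45.4 = 0.61.

ε ≈ 0.61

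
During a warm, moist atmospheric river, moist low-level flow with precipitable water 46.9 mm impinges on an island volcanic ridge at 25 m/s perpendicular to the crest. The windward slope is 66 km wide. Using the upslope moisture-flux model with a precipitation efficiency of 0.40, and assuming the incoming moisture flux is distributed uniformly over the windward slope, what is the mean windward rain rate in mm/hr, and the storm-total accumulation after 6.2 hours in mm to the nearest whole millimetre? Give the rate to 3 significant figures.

Incoming column moisture flux per unit ridge length: F = V × PW = 25 × 46.9 = 1172.5 mm·m/s.
Spread over the 66 km slope with efficiency ε = 0.40: R = ε·F/W = 0.40 × 1172.5 / 66000 m = 7.106e-03 mm/s.
R = 7.106e-03 × 3600 = 25.6 mm/hr.
Over 6.2 h: total = 25.6 × 6.2 = 158.72 ≈ 159 mm.

R ≈ 25.6 mm/hr; total ≈ 159 mm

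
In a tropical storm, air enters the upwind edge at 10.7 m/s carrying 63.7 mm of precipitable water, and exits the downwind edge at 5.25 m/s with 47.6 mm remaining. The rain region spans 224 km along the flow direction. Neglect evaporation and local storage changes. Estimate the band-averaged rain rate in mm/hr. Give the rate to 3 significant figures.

R ≈ 6.94 mm/hr

Column moisture flux per unit crosswind length is F = V × PW.
Inflow: F_in = 10.7 × 63.7 = 681.59 mm·m/s
Outflow: F_out = 5.25 × 47.6 = 249.9 mm·m/s
Steady-state rate R = (F_in − F_out)/L = (681.59 − 249.9) / 224000 m = 1.927e-03 mm/s.
R = 1.927e-03 × 3600 = 6.94 mm/hr.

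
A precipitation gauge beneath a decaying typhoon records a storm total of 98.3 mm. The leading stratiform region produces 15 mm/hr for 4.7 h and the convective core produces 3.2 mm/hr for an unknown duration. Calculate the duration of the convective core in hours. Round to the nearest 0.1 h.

duration ≈ 8.7 h

Known phases: 15 × 4.7 = 70.5 mm.
Remaining depth = 98.3 − 70.5 = 27.8 mm.
Duration = 27.8 / 3.2 = 8.7 h.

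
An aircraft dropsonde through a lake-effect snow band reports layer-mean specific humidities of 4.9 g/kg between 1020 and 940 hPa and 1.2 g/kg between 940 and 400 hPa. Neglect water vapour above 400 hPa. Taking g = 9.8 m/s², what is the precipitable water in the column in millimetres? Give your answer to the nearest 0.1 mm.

PW ≈ 10.6 mm

Precipitable water is the column-integrated vapour mass per unit area: PW = (1/g) Σ q̄ Δp, with q in kg/kg and Δp in Pa (1 kg/m² of water = 1 mm).
Layer 1020–940 hPa: Δp = 80 hPa = 8000 Pa, q̄ = 0.0049 kg/kg → 0.0049 × 8000 / 9.8 = 4.00 mm
Layer 940–400 hPa: Δp = 540 hPa = 54000 Pa, q̄ = 0.0012 kg/kg → 0.0012 × 54000 / 9.8 = 6.61 mm
PW = 4.00 + 6.61 = 10.61 ≈ 10.6 mm.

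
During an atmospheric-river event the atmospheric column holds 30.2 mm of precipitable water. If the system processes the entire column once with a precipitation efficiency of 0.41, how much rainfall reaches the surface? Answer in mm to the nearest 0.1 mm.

Rainfall = ε × PW = 0.41 × 30.2 = 12.4 mm.

rainfall ≈ 12.4 mm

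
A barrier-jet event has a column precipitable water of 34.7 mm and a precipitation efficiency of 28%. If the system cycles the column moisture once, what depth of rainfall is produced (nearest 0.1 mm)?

rainfall ≈ 9.7 mm

Rainfall = ε × PW = 0.28 × 34.7 = 9.7 mm.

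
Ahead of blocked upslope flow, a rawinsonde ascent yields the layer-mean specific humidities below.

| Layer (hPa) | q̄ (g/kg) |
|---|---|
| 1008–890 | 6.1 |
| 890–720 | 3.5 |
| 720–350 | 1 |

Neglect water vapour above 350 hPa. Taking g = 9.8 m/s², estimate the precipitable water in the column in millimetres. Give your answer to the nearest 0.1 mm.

PW ≈ 17.2 mm

Precipitable water is the column-integrated vapour mass per unit area: PW = (1/g) Σ q̄ Δp, with q in kg/kg and Δp in Pa (1 kg/m² of water = 1 mm).
Layer 1008–890 hPa: Δp = 118 hPa = 11800 Pa, q̄ = 0.0061 kg/kg → 0.0061 × 11800 / 9.8 = 7.34 mm
Layer 890–720 hPa: Δp = 170 hPa = 17000 Pa, q̄ = 0.0035 kg/kg → 0.0035 × 17000 / 9.8 = 6.07 mm
Layer 720–350 hPa: Δp = 370 hPa = 37000 Pa, q̄ = 0.001 kg/kg → 0.001 × 37000 / 9.8 = 3.78 mm
PW = 7.34 + 6.07 + 3.78 = 17.19 ≈ 17.2 mm.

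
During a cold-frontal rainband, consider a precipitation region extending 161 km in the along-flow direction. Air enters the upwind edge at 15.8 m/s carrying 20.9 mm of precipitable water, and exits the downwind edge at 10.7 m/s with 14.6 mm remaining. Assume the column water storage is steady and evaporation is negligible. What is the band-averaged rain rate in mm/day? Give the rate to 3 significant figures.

R ≈ 93.4 mm/day

Column moisture flux per unit crosswind length is F = V × PW.
Inflow: F_in = 15.8 × 20.9 = 330.22 mm·m/s
Outflow: F_out = 10.7 × 14.6 = 156.22 mm·m/s
Steady-state rate R = (F_in − F_out)/L = (330.22 − 156.22) / 161000 m = 1.081e-03 mm/s.
R = 1.081e-03 × 3600 × 24 = 93.4 mm/day.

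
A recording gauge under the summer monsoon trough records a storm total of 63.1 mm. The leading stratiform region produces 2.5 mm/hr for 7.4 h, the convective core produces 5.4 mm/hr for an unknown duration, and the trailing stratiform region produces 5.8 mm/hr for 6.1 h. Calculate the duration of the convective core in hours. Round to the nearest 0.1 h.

Known phases: 2.5 × 7.4 + 5.8 × 6.1 = 18.5 + 35.38 = 53.88 mm.
Remaining depth = 63.1 − 53.88 = 9.22 mm.
Duration = 9.22 / 5.4 = 1.7 h.

duration ≈ 1.7 h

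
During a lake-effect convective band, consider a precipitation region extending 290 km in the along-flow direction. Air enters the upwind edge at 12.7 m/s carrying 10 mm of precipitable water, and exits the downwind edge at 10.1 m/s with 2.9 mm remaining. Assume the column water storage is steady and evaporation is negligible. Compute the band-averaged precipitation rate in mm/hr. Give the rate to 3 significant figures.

Column moisture flux per unit crosswind length is F = V × PW.
Inflow: F_in = 12.7 × 10 = 127 mm·m/s
Outflow: F_out = 10.1 × 2.9 = 29.29 mm·m/s
Steady-state rate R = (F_in − F_out)/L = (127 − 29.29) / 290000 m = 3.369e-04 mm/s.
R = 3.369e-04 × 3600 = 1.21 mm/hr.

R ≈ 1.21 mm/hr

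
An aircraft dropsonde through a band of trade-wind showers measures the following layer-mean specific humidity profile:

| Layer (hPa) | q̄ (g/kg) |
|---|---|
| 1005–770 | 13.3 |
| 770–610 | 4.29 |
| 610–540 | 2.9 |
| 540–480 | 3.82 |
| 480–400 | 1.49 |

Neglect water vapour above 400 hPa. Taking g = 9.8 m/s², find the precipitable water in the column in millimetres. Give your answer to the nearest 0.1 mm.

Precipitable water is the column-integrated vapour mass per unit area: PW = (1/g) Σ q̄ Δp, with q in kg/kg and Δp in Pa (1 kg/m² of water = 1 mm).
Layer 1005–770 hPa: Δp = 235 hPa = 23500 Pa, q̄ = 0.0133 kg/kg → 0.0133 × 23500 / 9.8 = 31.89 mm
Layer 770–610 hPa: Δp = 160 hPa = 16000 Pa, q̄ = 0.00429 kg/kg → 0.00429 × 16000 / 9.8 = 7.00 mm
Layer 610–540 hPa: Δp = 70 hPa = 7000 Pa, q̄ = 0.0029 kg/kg → 0.0029 × 7000 / 9.8 = 2.07 mm
Layer 540–480 hPa: Δp = 60 hPa = 6000 Pa, q̄ = 0.00382 kg/kg → 0.00382 × 6000 / 9.8 = 2.34 mm
Layer 480–400 hPa: Δp = 80 hPa = 8000 Pa, q̄ = 0.00149 kg/kg → 0.00149 × 8000 / 9.8 = 1.22 mm
PW = 31.89 + 7.00 + 2.07 + 2.34 + 1.22 = 44.52 ≈ 44.5 mm.

PW ≈ 44.5 mm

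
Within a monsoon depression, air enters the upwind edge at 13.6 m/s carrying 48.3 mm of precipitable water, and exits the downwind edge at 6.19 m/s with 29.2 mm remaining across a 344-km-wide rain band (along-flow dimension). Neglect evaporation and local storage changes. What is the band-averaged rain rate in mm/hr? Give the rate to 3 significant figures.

Column moisture flux per unit crosswind length is F = V × PW.
Inflow: F_in = 13.6 × 48.3 = 656.88 mm·m/s
Outflow: F_out = 6.19 × 29.2 = 180.748 mm·m/s
Steady-state rate R = (F_in − F_out)/L = (656.88 − 180.748) / 344000 m = 1.384e-03 mm/s.
R = 1.384e-03 × 3600 = 4.98 mm/hr.

R ≈ 4.98 mm/hr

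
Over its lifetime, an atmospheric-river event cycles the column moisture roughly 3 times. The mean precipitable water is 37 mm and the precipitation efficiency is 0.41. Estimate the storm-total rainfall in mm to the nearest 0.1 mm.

rainfall ≈ 45.5 mm

Each cycle deposits ε × PW = 0.41 × 37 = 15.17 mm.
Over 3 cycles: 3 × 15.17 = 45.5 mm.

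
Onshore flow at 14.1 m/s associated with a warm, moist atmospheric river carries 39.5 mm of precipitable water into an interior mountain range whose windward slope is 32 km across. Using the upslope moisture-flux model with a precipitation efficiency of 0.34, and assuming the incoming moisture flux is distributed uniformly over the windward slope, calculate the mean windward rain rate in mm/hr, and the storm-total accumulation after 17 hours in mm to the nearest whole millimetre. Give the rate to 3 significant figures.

Incoming column moisture flux per unit ridge length: F = V × PW = 14.1 × 39.5 = 556.95 mm·m/s.
Spread over the 32 km slope with efficiency ε = 0.34: R = ε·F/W = 0.34 × 556.95 / 32000 m = 5.918e-03 mm/s.
R = 5.918e-03 × 3600 = 21.3 mm/hr.
Over 17 h: total = 21.3 × 17 = 362.1 ≈ 362 mm.

R ≈ 21.3 mm/hr; total ≈ 362 mm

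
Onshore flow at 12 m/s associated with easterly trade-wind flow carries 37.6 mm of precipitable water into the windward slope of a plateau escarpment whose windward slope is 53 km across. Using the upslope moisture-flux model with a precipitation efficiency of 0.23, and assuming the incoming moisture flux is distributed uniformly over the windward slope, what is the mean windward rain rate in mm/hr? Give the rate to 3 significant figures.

Incoming column moisture flux per unit ridge length: F = V × PW = 12 × 37.6 = 451.2 mm·m/s.
Spread over the 53 km slope with efficiency ε = 0.23: R = ε·F/W = 0.23 × 451.2 / 53000 m = 1.958e-03 mm/s.
R = 1.958e-03 × 3600 = 7.05 mm/hr.

R ≈ 7.05 mm/hr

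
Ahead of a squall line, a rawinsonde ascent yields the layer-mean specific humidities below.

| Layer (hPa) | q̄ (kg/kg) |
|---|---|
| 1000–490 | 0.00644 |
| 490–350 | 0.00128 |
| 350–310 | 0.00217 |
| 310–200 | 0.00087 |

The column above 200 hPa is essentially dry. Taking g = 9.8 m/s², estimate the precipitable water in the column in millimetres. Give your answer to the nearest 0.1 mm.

PW ≈ 37.2 mm

Precipitable water is the column-integrated vapour mass per unit area: PW = (1/g) Σ q̄ Δp, with q in kg/kg and Δp in Pa (1 kg/m² of water = 1 mm).
Layer 1000–490 hPa: Δp = 510 hPa = 51000 Pa, q̄ = 0.00644 kg/kg → 0.00644 × 51000 / 9.8 = 33.51 mm
Layer 490–350 hPa: Δp = 140 hPa = 14000 Pa, q̄ = 0.00128 kg/kg → 0.00128 × 14000 / 9.8 = 1.83 mm
Layer 350–310 hPa: Δp = 40 hPa = 4000 Pa, q̄ = 0.00217 kg/kg → 0.00217 × 4000 / 9.8 = 0.89 mm
Layer 310–200 hPa: Δp = 110 hPa = 11000 Pa, q̄ = 0.00087 kg/kg → 0.00087 × 11000 / 9.8 = 0.98 mm
PW = 33.51 + 1.83 + 0.89 + 0.98 = 37.21 ≈ 37.2 mm.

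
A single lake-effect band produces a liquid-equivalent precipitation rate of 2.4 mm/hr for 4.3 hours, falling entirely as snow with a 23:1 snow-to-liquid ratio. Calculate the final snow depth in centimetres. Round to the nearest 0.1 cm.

snow depth ≈ 23.7 cm

Liquid-equivalent depth = 2.4 × 4.3 = 10.32 mm.
Snow depth = 10.32 mm × 23 = 237.36 mm = 23.7 cm.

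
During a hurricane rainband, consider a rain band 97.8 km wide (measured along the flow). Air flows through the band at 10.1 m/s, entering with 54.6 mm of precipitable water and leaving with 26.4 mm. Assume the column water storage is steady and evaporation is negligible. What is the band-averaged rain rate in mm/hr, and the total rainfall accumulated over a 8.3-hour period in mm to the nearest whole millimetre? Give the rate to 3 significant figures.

Column moisture flux per unit crosswind length is F = V × PW.
Inflow: F_in = 10.1 × 54.6 = 551.46 mm·m/s
Outflow: F_out = 10.1 × 26.4 = 266.64 mm·m/s
Steady-state rate R = (F_in − F_out)/L = (551.46 − 266.64) / 97800 m = 2.912e-03 mm/s.
R = 2.912e-03 × 3600 = 10.5 mm/hr.
Over 8.3 h: total = 10.5 × 8.3 = 87.15 ≈ 87 mm.

R ≈ 10.5 mm/hr; total ≈ 87 mm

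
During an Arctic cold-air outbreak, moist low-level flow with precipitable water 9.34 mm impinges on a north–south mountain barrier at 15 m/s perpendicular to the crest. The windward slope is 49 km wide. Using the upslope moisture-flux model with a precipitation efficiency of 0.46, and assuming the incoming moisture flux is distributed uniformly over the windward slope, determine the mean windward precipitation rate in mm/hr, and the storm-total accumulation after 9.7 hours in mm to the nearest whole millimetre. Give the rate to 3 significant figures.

Incoming column moisture flux per unit ridge length: F = V × PW = 15 × 9.34 = 140.1 mm·m/s.
Spread over the 49 km slope with efficiency ε = 0.46: R = ε·F/W = 0.46 × 140.1 / 49000 m = 1.315e-03 mm/s.
R = 1.315e-03 × 3600 = 4.73 mm/hr.
Over 9.7 h: total = 4.73 × 9.7 = 45.881 ≈ 46 mm.

R ≈ 4.73 mm/hr; total ≈ 46 mm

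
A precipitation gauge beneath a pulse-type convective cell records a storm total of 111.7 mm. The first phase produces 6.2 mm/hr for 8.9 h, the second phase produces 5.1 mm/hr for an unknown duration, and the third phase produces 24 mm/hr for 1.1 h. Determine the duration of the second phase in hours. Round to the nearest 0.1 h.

Known phases: 6.2 × 8.9 + 24 × 1.1 = 55.18 + 26.4 = 81.58 mm.
Remaining depth = 111.7 − 81.58 = 30.12 mm.
Duration = 30.12 / 5.1 = 5.9 h.

duration ≈ 5.9 h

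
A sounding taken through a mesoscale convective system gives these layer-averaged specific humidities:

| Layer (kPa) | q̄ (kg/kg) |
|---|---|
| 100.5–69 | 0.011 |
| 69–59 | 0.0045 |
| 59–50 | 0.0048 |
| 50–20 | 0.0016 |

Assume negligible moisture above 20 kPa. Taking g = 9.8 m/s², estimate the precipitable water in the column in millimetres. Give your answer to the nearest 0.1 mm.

Precipitable water is the column-integrated vapour mass per unit area: PW = (1/g) Σ q̄ Δp, with q in kg/kg and Δp in Pa (1 kg/m² of water = 1 mm).
Layer 100.5–69 kPa: Δp = 315 hPa = 31500 Pa, q̄ = 0.011 kg/kg → 0.011 × 31500 / 9.8 = 35.36 mm
Layer 69–59 kPa: Δp = 100 hPa = 10000 Pa, q̄ = 0.0045 kg/kg → 0.0045 × 10000 / 9.8 = 4.59 mm
Layer 59–50 kPa: Δp = 90 hPa = 9000 Pa, q̄ = 0.0048 kg/kg → 0.0048 × 9000 / 9.8 = 4.41 mm
Layer 50–20 kPa: Δp = 300 hPa = 30000 Pa, q̄ = 0.0016 kg/kg → 0.0016 × 30000 / 9.8 = 4.90 mm
PW = 35.36 + 4.59 + 4.41 + 4.90 = 49.26 ≈ 49.3 mm.

PW ≈ 49.3 mm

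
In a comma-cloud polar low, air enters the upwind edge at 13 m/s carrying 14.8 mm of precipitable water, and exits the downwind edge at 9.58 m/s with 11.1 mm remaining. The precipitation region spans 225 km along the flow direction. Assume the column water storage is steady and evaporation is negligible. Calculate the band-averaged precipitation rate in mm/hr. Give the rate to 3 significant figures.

R ≈ 1.38 mm/hr

Column moisture flux per unit crosswind length is F = V × PW.
Inflow: F_in = 13 × 14.8 = 192.4 mm·m/s
Outflow: F_out = 9.58 × 11.1 = 106.338 mm·m/s
Steady-state rate R = (F_in − F_out)/L = (192.4 − 106.338) / 225000 m = 3.825e-04 mm/s.
R = 3.825e-04 × 3600 = 1.38 mm/hr.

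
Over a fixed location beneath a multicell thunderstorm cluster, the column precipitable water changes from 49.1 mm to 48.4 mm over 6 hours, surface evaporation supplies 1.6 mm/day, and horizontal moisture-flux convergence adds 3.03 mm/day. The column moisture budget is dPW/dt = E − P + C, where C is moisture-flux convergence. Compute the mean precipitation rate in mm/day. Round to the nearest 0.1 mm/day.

dPW/dt = (48.4 − 49.1) mm / (6/24 day) = -2.800 mm/day.
P = E + C − dPW/dt = 1.6 + (3.03) − (-2.800) = 7.4 mm/day.

P ≈ 7.4 mm/day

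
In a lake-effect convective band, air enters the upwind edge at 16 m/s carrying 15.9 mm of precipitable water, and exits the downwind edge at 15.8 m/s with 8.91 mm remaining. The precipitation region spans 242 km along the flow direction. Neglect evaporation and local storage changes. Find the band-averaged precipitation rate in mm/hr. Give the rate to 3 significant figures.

R ≈ 1.69 mm/hr

Column moisture flux per unit crosswind length is F = V × PW.
Inflow: F_in = 16 × 15.9 = 254.4 mm·m/s
Outflow: F_out = 15.8 × 8.91 = 140.778 mm·m/s
Steady-state rate R = (F_in − F_out)/L = (254.4 − 140.778) / 242000 m = 4.695e-04 mm/s.
R = 4.695e-04 × 3600 = 1.69 mm/hr.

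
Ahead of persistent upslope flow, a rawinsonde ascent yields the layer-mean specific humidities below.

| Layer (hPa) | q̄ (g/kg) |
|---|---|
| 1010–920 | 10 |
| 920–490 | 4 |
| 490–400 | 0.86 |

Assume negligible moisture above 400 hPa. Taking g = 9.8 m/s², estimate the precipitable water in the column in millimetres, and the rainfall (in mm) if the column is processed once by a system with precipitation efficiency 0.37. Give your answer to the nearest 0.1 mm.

PW ≈ 27.5 mm; rainfall ≈ 10.2 mm

Precipitable water is the column-integrated vapour mass per unit area: PW = (1/g) Σ q̄ Δp, with q in kg/kg and Δp in Pa (1 kg/m² of water = 1 mm).
Layer 1010–920 hPa: Δp = 90 hPa = 9000 Pa, q̄ = 0.01 kg/kg → 0.01 × 9000 / 9.8 = 9.18 mm
Layer 920–490 hPa: Δp = 430 hPa = 43000 Pa, q̄ = 0.004 kg/kg → 0.004 × 43000 / 9.8 = 17.55 mm
Layer 490–400 hPa: Δp = 90 hPa = 9000 Pa, q̄ = 0.00086 kg/kg → 0.00086 × 9000 / 9.8 = 0.79 mm
PW = 9.18 + 17.55 + 0.79 = 27.52 ≈ 27.5 mm.
Rainfall = ε × PW = 0.37 × 27.5 = 10.2 mm.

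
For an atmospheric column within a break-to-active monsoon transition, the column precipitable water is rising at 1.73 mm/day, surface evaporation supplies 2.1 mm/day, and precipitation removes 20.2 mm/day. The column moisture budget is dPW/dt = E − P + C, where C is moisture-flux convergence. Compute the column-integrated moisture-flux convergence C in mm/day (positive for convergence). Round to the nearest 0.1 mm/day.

dPW/dt = +1.73 mm/day.
C = dPW/dt − E + P = (+1.73) − 2.1 + 20.2 = 19.8 mm/day.

C ≈ 19.8 mm/day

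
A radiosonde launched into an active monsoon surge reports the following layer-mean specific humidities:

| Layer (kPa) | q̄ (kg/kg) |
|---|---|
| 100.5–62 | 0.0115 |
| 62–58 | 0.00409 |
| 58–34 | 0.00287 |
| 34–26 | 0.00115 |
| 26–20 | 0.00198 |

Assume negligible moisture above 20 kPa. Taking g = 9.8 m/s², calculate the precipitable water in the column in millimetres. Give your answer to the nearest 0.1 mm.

PW ≈ 56.0 mm

Precipitable water is the column-integrated vapour mass per unit area: PW = (1/g) Σ q̄ Δp, with q in kg/kg and Δp in Pa (1 kg/m² of water = 1 mm).
Layer 100.5–62 kPa: Δp = 385 hPa = 38500 Pa, q̄ = 0.0115 kg/kg → 0.0115 × 38500 / 9.8 = 45.18 mm
Layer 62–58 kPa: Δp = 40 hPa = 4000 Pa, q̄ = 0.00409 kg/kg → 0.00409 × 4000 / 9.8 = 1.67 mm
Layer 58–34 kPa: Δp = 240 hPa = 24000 Pa, q̄ = 0.00287 kg/kg → 0.00287 × 24000 / 9.8 = 7.03 mm
Layer 34–26 kPa: Δp = 80 hPa = 8000 Pa, q̄ = 0.00115 kg/kg → 0.00115 × 8000 / 9.8 = 0.94 mm
Layer 26–20 kPa: Δp = 60 hPa = 6000 Pa, q̄ = 0.00198 kg/kg → 0.00198 × 6000 / 9.8 = 1.21 mm
PW = 45.18 + 1.67 + 7.03 + 0.94 + 1.21 = 56.03 ≈ 56.0 mm.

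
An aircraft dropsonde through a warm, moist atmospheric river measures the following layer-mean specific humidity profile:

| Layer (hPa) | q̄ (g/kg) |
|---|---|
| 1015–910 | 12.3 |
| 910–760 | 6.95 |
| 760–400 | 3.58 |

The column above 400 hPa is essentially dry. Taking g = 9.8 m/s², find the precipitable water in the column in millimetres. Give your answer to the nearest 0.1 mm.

PW ≈ 37.0 mm

Precipitable water is the column-integrated vapour mass per unit area: PW = (1/g) Σ q̄ Δp, with q in kg/kg and Δp in Pa (1 kg/m² of water = 1 mm).
Layer 1015–910 hPa: Δp = 105 hPa = 10500 Pa, q̄ = 0.0123 kg/kg → 0.0123 × 10500 / 9.8 = 13.18 mm
Layer 910–760 hPa: Δp = 150 hPa = 15000 Pa, q̄ = 0.00695 kg/kg → 0.00695 × 15000 / 9.8 = 10.64 mm
Layer 760–400 hPa: Δp = 360 hPa = 36000 Pa, q̄ = 0.00358 kg/kg → 0.00358 × 36000 / 9.8 = 13.15 mm
PW = 13.18 + 10.64 + 13.15 = 36.97 ≈ 37.0 mm.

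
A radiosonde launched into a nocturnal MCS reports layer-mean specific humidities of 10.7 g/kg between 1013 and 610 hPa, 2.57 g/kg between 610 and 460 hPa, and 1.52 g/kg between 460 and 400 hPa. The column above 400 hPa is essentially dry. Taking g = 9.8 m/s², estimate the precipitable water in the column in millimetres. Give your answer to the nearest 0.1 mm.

Precipitable water is the column-integrated vapour mass per unit area: PW = (1/g) Σ q̄ Δp, with q in kg/kg and Δp in Pa (1 kg/m² of water = 1 mm).
Layer 1013–610 hPa: Δp = 403 hPa = 40300 Pa, q̄ = 0.0107 kg/kg → 0.0107 × 40300 / 9.8 = 44.00 mm
Layer 610–460 hPa: Δp = 150 hPa = 15000 Pa, q̄ = 0.00257 kg/kg → 0.00257 × 15000 / 9.8 = 3.93 mm
Layer 460–400 hPa: Δp = 60 hPa = 6000 Pa, q̄ = 0.00152 kg/kg → 0.00152 × 6000 / 9.8 = 0.93 mm
PW = 44.00 + 3.93 + 0.93 = 48.86 ≈ 48.9 mm.

PW ≈ 48.9 mm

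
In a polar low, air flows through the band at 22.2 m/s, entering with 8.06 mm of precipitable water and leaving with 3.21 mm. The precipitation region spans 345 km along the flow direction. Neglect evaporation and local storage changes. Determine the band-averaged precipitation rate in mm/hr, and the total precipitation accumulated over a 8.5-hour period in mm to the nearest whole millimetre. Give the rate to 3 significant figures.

R ≈ 1.12 mm/hr; total ≈ 10 mm

Column moisture flux per unit crosswind length is F = V × PW.
Inflow: F_in = 22.2 × 8.06 = 178.932 mm·m/s
Outflow: F_out = 22.2 × 3.21 = 71.262 mm·m/s
Steady-state rate R = (F_in − F_out)/L = (178.932 − 71.262) / 345000 m = 3.121e-04 mm/s.
R = 3.121e-04 × 3600 = 1.12 mm/hr.
Over 8.5 h: total = 1.12 × 8.5 = 9.52 ≈ 10 mm.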